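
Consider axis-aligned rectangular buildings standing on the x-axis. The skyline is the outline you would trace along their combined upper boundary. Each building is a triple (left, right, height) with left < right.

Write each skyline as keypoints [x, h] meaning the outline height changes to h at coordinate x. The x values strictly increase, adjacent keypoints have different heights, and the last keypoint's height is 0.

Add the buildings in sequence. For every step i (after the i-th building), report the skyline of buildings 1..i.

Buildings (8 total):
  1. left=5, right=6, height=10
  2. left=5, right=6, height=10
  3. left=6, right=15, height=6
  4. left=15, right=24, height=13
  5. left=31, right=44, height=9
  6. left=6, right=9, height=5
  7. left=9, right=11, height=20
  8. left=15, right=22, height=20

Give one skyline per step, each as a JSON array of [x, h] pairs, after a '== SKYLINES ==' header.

== SKYLINES ==
[[5,10],[6,0]]
[[5,10],[6,0]]
[[5,10],[6,6],[15,0]]
[[5,10],[6,6],[15,13],[24,0]]
[[5,10],[6,6],[15,13],[24,0],[31,9],[44,0]]
[[5,10],[6,6],[15,13],[24,0],[31,9],[44,0]]
[[5,10],[6,6],[9,20],[11,6],[15,13],[24,0],[31,9],[44,0]]
[[5,10],[6,6],[9,20],[11,6],[15,20],[22,13],[24,0],[31,9],[44,0]]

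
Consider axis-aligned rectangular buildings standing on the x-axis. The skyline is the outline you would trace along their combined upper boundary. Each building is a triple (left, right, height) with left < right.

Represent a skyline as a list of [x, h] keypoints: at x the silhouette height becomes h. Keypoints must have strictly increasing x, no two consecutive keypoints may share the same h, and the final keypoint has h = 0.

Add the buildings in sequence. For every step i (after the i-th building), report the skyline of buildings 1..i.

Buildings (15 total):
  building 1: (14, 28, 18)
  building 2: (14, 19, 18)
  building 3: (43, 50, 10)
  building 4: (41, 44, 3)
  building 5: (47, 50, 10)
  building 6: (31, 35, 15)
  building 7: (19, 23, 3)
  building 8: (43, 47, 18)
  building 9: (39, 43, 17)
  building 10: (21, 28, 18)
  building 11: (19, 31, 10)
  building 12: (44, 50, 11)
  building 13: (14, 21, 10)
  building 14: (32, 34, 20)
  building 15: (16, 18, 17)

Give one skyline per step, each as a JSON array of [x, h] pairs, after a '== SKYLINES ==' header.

== SKYLINES ==
[[14,18],[28,0]]
[[14,18],[28,0]]
[[14,18],[28,0],[43,10],[50,0]]
[[14,18],[28,0],[41,3],[43,10],[50,0]]
[[14,18],[28,0],[41,3],[43,10],[50,0]]
[[14,18],[28,0],[31,15],[35,0],[41,3],[43,10],[50,0]]
[[14,18],[28,0],[31,15],[35,0],[41,3],[43,10],[50,0]]
[[14,18],[28,0],[31,15],[35,0],[41,3],[43,18],[47,10],[50,0]]
[[14,18],[28,0],[31,15],[35,0],[39,17],[43,18],[47,10],[50,0]]
[[14,18],[28,0],[31,15],[35,0],[39,17],[43,18],[47,10],[50,0]]
[[14,18],[28,10],[31,15],[35,0],[39,17],[43,18],[47,10],[50,0]]
[[14,18],[28,10],[31,15],[35,0],[39,17],[43,18],[47,11],[50,0]]
[[14,18],[28,10],[31,15],[35,0],[39,17],[43,18],[47,11],[50,0]]
[[14,18],[28,10],[31,15],[32,20],[34,15],[35,0],[39,17],[43,18],[47,11],[50,0]]
[[14,18],[28,10],[31,15],[32,20],[34,15],[35,0],[39,17],[43,18],[47,11],[50,0]]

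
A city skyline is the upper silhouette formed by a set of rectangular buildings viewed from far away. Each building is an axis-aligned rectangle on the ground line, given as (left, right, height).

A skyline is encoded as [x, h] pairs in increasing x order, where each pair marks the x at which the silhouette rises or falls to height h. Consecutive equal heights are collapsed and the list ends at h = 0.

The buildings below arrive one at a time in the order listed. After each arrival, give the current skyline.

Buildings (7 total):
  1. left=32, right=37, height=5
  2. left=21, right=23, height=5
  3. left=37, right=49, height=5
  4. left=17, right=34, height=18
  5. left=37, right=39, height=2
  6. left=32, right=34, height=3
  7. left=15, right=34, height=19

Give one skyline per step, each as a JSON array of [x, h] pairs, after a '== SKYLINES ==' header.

== SKYLINES ==
[[32,5],[37,0]]
[[21,5],[23,0],[32,5],[37,0]]
[[21,5],[23,0],[32,5],[49,0]]
[[17,18],[34,5],[49,0]]
[[17,18],[34,5],[49,0]]
[[17,18],[34,5],[49,0]]
[[15,19],[34,5],[49,0]]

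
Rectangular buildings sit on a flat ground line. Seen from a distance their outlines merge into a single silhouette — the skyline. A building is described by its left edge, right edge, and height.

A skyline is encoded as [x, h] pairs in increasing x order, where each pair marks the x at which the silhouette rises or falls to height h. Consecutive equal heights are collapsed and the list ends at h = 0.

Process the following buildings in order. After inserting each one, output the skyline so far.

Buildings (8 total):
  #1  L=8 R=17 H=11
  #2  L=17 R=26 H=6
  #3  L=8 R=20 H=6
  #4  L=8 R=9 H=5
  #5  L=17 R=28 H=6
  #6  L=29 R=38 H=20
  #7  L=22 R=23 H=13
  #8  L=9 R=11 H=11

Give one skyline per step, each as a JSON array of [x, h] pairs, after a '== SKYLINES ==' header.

== SKYLINES ==
[[8,11],[17,0]]
[[8,11],[17,6],[26,0]]
[[8,11],[17,6],[26,0]]
[[8,11],[17,6],[26,0]]
[[8,11],[17,6],[28,0]]
[[8,11],[17,6],[28,0],[29,20],[38,0]]
[[8,11],[17,6],[22,13],[23,6],[28,0],[29,20],[38,0]]
[[8,11],[17,6],[22,13],[23,6],[28,0],[29,20],[38,0]]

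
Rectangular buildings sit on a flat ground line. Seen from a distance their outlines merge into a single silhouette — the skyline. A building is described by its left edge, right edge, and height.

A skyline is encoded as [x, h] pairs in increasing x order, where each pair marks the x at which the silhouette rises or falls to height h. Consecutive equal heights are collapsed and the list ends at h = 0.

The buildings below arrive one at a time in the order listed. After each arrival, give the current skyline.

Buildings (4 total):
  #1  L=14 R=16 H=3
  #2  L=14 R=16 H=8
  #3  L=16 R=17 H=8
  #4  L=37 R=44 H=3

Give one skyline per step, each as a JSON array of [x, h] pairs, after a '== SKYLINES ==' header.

== SKYLINES ==
[[14,3],[16,0]]
[[14,8],[16,0]]
[[14,8],[17,0]]
[[14,8],[17,0],[37,3],[44,0]]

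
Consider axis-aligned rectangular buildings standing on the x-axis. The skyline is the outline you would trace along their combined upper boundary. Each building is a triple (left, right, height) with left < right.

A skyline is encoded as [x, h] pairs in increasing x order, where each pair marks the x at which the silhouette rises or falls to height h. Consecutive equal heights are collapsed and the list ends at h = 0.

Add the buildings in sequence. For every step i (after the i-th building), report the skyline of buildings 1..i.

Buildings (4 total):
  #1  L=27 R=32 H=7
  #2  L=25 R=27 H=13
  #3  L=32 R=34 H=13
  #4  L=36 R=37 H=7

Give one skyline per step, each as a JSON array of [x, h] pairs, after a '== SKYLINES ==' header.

== SKYLINES ==
[[27,7],[32,0]]
[[25,13],[27,7],[32,0]]
[[25,13],[27,7],[32,13],[34,0]]
[[25,13],[27,7],[32,13],[34,0],[36,7],[37,0]]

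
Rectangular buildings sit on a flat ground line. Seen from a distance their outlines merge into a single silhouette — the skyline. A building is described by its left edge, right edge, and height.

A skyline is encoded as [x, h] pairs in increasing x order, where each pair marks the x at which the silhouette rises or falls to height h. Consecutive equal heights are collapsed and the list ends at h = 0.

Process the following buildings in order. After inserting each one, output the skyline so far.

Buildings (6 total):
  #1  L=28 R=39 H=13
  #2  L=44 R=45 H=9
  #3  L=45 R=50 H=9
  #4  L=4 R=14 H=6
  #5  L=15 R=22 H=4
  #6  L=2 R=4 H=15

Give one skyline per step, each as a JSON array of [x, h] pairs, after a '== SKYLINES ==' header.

== SKYLINES ==
[[28,13],[39,0]]
[[28,13],[39,0],[44,9],[45,0]]
[[28,13],[39,0],[44,9],[50,0]]
[[4,6],[14,0],[28,13],[39,0],[44,9],[50,0]]
[[4,6],[14,0],[15,4],[22,0],[28,13],[39,0],[44,9],[50,0]]
[[2,15],[4,6],[14,0],[15,4],[22,0],[28,13],[39,0],[44,9],[50,0]]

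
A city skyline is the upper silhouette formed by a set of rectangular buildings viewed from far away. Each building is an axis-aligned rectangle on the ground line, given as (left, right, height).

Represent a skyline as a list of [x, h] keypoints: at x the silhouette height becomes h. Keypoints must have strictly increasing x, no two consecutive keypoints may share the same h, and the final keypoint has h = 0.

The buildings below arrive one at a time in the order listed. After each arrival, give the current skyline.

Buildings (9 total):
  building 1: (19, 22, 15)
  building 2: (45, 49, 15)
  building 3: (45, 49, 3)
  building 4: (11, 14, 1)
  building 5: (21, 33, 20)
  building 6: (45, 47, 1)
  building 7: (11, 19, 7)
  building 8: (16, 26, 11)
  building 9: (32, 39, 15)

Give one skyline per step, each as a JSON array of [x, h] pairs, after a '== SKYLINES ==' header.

== SKYLINES ==
[[19,15],[22,0]]
[[19,15],[22,0],[45,15],[49,0]]
[[19,15],[22,0],[45,15],[49,0]]
[[11,1],[14,0],[19,15],[22,0],[45,15],[49,0]]
[[11,1],[14,0],[19,15],[21,20],[33,0],[45,15],[49,0]]
[[11,1],[14,0],[19,15],[21,20],[33,0],[45,15],[49,0]]
[[11,7],[19,15],[21,20],[33,0],[45,15],[49,0]]
[[11,7],[16,11],[19,15],[21,20],[33,0],[45,15],[49,0]]
[[11,7],[16,11],[19,15],[21,20],[33,15],[39,0],[45,15],[49,0]]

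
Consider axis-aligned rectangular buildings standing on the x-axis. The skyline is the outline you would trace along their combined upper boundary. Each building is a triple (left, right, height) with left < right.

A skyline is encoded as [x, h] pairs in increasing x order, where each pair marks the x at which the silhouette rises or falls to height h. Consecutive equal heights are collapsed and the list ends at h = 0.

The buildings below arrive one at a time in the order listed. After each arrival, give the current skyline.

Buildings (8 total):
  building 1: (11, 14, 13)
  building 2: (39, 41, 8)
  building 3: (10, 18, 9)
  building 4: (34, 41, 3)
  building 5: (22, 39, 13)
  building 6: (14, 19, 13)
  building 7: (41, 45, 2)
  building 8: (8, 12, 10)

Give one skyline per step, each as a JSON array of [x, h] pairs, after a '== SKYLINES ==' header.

== SKYLINES ==
[[11,13],[14,0]]
[[11,13],[14,0],[39,8],[41,0]]
[[10,9],[11,13],[14,9],[18,0],[39,8],[41,0]]
[[10,9],[11,13],[14,9],[18,0],[34,3],[39,8],[41,0]]
[[10,9],[11,13],[14,9],[18,0],[22,13],[39,8],[41,0]]
[[10,9],[11,13],[19,0],[22,13],[39,8],[41,0]]
[[10,9],[11,13],[19,0],[22,13],[39,8],[41,2],[45,0]]
[[8,10],[11,13],[19,0],[22,13],[39,8],[41,2],[45,0]]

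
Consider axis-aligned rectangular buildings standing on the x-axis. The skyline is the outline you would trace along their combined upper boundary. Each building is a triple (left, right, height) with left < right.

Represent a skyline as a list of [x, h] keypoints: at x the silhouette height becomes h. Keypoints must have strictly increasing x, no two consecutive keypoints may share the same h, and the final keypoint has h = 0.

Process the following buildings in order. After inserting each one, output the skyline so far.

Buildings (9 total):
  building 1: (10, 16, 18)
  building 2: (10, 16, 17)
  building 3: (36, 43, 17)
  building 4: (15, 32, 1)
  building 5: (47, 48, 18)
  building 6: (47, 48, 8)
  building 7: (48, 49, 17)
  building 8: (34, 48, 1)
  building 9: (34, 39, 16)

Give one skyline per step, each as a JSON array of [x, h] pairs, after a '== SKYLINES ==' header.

== SKYLINES ==
[[10,18],[16,0]]
[[10,18],[16,0]]
[[10,18],[16,0],[36,17],[43,0]]
[[10,18],[16,1],[32,0],[36,17],[43,0]]
[[10,18],[16,1],[32,0],[36,17],[43,0],[47,18],[48,0]]
[[10,18],[16,1],[32,0],[36,17],[43,0],[47,18],[48,0]]
[[10,18],[16,1],[32,0],[36,17],[43,0],[47,18],[48,17],[49,0]]
[[10,18],[16,1],[32,0],[34,1],[36,17],[43,1],[47,18],[48,17],[49,0]]
[[10,18],[16,1],[32,0],[34,16],[36,17],[43,1],[47,18],[48,17],[49,0]]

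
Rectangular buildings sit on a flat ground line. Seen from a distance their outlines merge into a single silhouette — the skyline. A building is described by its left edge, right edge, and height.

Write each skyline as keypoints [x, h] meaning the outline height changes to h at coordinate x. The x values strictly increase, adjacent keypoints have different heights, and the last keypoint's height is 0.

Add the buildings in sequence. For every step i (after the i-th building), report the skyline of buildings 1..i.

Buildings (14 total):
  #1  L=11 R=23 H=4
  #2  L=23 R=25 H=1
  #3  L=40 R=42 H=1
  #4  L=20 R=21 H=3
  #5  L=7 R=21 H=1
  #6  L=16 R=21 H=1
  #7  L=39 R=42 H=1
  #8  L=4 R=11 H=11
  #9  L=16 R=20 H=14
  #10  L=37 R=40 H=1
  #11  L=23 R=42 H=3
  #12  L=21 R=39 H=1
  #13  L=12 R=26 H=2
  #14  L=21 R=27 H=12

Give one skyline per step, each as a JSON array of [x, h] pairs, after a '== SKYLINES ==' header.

== SKYLINES ==
[[11,4],[23,0]]
[[11,4],[23,1],[25,0]]
[[11,4],[23,1],[25,0],[40,1],[42,0]]
[[11,4],[23,1],[25,0],[40,1],[42,0]]
[[7,1],[11,4],[23,1],[25,0],[40,1],[42,0]]
[[7,1],[11,4],[23,1],[25,0],[40,1],[42,0]]
[[7,1],[11,4],[23,1],[25,0],[39,1],[42,0]]
[[4,11],[11,4],[23,1],[25,0],[39,1],[42,0]]
[[4,11],[11,4],[16,14],[20,4],[23,1],[25,0],[39,1],[42,0]]
[[4,11],[11,4],[16,14],[20,4],[23,1],[25,0],[37,1],[42,0]]
[[4,11],[11,4],[16,14],[20,4],[23,3],[42,0]]
[[4,11],[11,4],[16,14],[20,4],[23,3],[42,0]]
[[4,11],[11,4],[16,14],[20,4],[23,3],[42,0]]
[[4,11],[11,4],[16,14],[20,4],[21,12],[27,3],[42,0]]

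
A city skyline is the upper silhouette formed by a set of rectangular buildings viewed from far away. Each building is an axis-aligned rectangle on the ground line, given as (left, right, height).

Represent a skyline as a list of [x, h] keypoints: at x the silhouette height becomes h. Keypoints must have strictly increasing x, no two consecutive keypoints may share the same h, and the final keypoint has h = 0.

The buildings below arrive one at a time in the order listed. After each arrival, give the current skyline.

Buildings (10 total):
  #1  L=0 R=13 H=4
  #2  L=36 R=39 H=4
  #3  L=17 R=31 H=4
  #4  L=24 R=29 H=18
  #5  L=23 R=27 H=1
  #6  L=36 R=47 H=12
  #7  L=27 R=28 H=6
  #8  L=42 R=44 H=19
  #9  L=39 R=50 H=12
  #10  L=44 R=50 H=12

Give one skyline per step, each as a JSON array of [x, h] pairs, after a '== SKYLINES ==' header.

== SKYLINES ==
[[0,4],[13,0]]
[[0,4],[13,0],[36,4],[39,0]]
[[0,4],[13,0],[17,4],[31,0],[36,4],[39,0]]
[[0,4],[13,0],[17,4],[24,18],[29,4],[31,0],[36,4],[39,0]]
[[0,4],[13,0],[17,4],[24,18],[29,4],[31,0],[36,4],[39,0]]
[[0,4],[13,0],[17,4],[24,18],[29,4],[31,0],[36,12],[47,0]]
[[0,4],[13,0],[17,4],[24,18],[29,4],[31,0],[36,12],[47,0]]
[[0,4],[13,0],[17,4],[24,18],[29,4],[31,0],[36,12],[42,19],[44,12],[47,0]]
[[0,4],[13,0],[17,4],[24,18],[29,4],[31,0],[36,12],[42,19],[44,12],[50,0]]
[[0,4],[13,0],[17,4],[24,18],[29,4],[31,0],[36,12],[42,19],[44,12],[50,0]]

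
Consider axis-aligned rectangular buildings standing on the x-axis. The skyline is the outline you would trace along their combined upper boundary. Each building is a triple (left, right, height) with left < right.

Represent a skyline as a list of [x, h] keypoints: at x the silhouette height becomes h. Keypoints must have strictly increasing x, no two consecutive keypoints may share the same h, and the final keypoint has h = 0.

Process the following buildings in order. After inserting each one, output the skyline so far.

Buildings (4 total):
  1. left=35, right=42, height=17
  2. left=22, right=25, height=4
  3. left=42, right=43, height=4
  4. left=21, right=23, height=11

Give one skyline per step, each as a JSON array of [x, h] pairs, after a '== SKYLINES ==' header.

== SKYLINES ==
[[35,17],[42,0]]
[[22,4],[25,0],[35,17],[42,0]]
[[22,4],[25,0],[35,17],[42,4],[43,0]]
[[21,11],[23,4],[25,0],[35,17],[42,4],[43,0]]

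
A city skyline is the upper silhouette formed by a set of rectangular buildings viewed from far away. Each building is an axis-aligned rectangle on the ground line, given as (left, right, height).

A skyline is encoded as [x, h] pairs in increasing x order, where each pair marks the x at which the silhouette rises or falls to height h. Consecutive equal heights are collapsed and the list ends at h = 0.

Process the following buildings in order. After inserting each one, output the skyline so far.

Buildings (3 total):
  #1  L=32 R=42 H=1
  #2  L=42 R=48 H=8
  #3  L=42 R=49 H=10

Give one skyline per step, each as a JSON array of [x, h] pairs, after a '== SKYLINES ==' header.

== SKYLINES ==
[[32,1],[42,0]]
[[32,1],[42,8],[48,0]]
[[32,1],[42,10],[49,0]]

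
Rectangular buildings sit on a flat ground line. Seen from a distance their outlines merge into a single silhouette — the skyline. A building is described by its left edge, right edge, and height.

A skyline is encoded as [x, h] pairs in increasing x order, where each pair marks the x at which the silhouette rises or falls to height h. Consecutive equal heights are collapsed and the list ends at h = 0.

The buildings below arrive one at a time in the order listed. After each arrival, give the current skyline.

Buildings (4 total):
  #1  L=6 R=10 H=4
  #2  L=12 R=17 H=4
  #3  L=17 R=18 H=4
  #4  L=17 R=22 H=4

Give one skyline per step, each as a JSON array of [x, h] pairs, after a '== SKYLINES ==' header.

== SKYLINES ==
[[6,4],[10,0]]
[[6,4],[10,0],[12,4],[17,0]]
[[6,4],[10,0],[12,4],[18,0]]
[[6,4],[10,0],[12,4],[22,0]]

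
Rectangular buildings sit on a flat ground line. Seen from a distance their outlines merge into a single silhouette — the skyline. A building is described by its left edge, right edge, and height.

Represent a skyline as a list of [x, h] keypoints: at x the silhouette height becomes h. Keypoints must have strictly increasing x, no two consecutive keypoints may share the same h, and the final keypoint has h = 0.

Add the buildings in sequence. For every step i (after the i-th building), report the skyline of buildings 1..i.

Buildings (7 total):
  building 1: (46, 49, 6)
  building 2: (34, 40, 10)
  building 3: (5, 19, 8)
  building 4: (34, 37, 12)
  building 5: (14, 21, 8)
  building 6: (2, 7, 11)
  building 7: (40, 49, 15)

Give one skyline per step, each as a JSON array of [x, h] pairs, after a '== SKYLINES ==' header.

== SKYLINES ==
[[46,6],[49,0]]
[[34,10],[40,0],[46,6],[49,0]]
[[5,8],[19,0],[34,10],[40,0],[46,6],[49,0]]
[[5,8],[19,0],[34,12],[37,10],[40,0],[46,6],[49,0]]
[[5,8],[21,0],[34,12],[37,10],[40,0],[46,6],[49,0]]
[[2,11],[7,8],[21,0],[34,12],[37,10],[40,0],[46,6],[49,0]]
[[2,11],[7,8],[21,0],[34,12],[37,10],[40,15],[49,0]]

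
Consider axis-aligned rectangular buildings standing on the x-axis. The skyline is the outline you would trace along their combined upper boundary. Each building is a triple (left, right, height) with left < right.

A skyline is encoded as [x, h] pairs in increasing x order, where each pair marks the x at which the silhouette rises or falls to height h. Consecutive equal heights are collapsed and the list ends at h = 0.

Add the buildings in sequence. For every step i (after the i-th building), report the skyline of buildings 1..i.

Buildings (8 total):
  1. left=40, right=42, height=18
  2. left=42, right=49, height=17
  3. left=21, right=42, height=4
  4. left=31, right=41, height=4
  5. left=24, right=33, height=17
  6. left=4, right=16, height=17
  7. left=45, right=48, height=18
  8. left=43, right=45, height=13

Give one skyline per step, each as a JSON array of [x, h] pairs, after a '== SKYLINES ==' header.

== SKYLINES ==
[[40,18],[42,0]]
[[40,18],[42,17],[49,0]]
[[21,4],[40,18],[42,17],[49,0]]
[[21,4],[40,18],[42,17],[49,0]]
[[21,4],[24,17],[33,4],[40,18],[42,17],[49,0]]
[[4,17],[16,0],[21,4],[24,17],[33,4],[40,18],[42,17],[49,0]]
[[4,17],[16,0],[21,4],[24,17],[33,4],[40,18],[42,17],[45,18],[48,17],[49,0]]
[[4,17],[16,0],[21,4],[24,17],[33,4],[40,18],[42,17],[45,18],[48,17],[49,0]]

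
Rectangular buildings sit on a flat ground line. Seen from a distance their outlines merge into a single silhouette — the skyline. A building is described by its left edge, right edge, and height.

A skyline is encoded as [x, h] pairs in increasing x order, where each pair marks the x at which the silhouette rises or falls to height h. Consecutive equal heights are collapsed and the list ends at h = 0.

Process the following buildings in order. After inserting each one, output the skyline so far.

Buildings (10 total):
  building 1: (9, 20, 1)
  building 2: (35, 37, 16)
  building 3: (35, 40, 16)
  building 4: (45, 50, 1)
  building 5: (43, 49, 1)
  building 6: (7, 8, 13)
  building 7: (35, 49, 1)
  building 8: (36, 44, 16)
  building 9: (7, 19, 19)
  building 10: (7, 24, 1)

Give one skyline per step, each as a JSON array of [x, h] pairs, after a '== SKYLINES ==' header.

== SKYLINES ==
[[9,1],[20,0]]
[[9,1],[20,0],[35,16],[37,0]]
[[9,1],[20,0],[35,16],[40,0]]
[[9,1],[20,0],[35,16],[40,0],[45,1],[50,0]]
[[9,1],[20,0],[35,16],[40,0],[43,1],[50,0]]
[[7,13],[8,0],[9,1],[20,0],[35,16],[40,0],[43,1],[50,0]]
[[7,13],[8,0],[9,1],[20,0],[35,16],[40,1],[50,0]]
[[7,13],[8,0],[9,1],[20,0],[35,16],[44,1],[50,0]]
[[7,19],[19,1],[20,0],[35,16],[44,1],[50,0]]
[[7,19],[19,1],[24,0],[35,16],[44,1],[50,0]]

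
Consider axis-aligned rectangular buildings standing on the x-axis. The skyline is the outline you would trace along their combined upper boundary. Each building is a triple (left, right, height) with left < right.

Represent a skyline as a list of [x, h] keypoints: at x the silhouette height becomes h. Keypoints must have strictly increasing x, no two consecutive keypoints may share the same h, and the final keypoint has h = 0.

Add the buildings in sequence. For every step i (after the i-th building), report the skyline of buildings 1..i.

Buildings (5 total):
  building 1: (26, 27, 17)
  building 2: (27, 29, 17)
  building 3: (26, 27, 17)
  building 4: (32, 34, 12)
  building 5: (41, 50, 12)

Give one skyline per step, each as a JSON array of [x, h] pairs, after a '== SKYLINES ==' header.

== SKYLINES ==
[[26,17],[27,0]]
[[26,17],[29,0]]
[[26,17],[29,0]]
[[26,17],[29,0],[32,12],[34,0]]
[[26,17],[29,0],[32,12],[34,0],[41,12],[50,0]]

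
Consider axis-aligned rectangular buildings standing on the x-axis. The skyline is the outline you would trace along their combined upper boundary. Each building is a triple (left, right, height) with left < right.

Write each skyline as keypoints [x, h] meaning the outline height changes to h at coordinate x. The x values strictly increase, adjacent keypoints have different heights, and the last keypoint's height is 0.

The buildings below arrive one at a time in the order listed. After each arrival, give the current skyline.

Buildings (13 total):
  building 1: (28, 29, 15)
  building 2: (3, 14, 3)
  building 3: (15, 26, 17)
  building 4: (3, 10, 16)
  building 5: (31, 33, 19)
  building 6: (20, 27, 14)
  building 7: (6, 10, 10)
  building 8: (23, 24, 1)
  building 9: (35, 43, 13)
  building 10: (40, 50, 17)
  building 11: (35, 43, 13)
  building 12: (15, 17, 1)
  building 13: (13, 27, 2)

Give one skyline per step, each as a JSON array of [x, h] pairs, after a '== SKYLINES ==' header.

== SKYLINES ==
[[28,15],[29,0]]
[[3,3],[14,0],[28,15],[29,0]]
[[3,3],[14,0],[15,17],[26,0],[28,15],[29,0]]
[[3,16],[10,3],[14,0],[15,17],[26,0],[28,15],[29,0]]
[[3,16],[10,3],[14,0],[15,17],[26,0],[28,15],[29,0],[31,19],[33,0]]
[[3,16],[10,3],[14,0],[15,17],[26,14],[27,0],[28,15],[29,0],[31,19],[33,0]]
[[3,16],[10,3],[14,0],[15,17],[26,14],[27,0],[28,15],[29,0],[31,19],[33,0]]
[[3,16],[10,3],[14,0],[15,17],[26,14],[27,0],[28,15],[29,0],[31,19],[33,0]]
[[3,16],[10,3],[14,0],[15,17],[26,14],[27,0],[28,15],[29,0],[31,19],[33,0],[35,13],[43,0]]
[[3,16],[10,3],[14,0],[15,17],[26,14],[27,0],[28,15],[29,0],[31,19],[33,0],[35,13],[40,17],[50,0]]
[[3,16],[10,3],[14,0],[15,17],[26,14],[27,0],[28,15],[29,0],[31,19],[33,0],[35,13],[40,17],[50,0]]
[[3,16],[10,3],[14,0],[15,17],[26,14],[27,0],[28,15],[29,0],[31,19],[33,0],[35,13],[40,17],[50,0]]
[[3,16],[10,3],[14,2],[15,17],[26,14],[27,0],[28,15],[29,0],[31,19],[33,0],[35,13],[40,17],[50,0]]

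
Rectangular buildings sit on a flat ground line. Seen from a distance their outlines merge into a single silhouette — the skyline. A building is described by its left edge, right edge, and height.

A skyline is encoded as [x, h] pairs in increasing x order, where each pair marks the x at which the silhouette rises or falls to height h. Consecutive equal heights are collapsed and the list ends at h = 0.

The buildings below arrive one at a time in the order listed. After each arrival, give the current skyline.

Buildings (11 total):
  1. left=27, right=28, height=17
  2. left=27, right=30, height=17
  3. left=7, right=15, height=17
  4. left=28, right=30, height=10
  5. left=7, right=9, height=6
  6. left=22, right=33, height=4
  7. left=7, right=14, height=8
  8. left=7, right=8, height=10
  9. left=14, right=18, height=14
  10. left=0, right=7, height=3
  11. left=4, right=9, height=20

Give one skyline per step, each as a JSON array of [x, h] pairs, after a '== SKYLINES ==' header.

== SKYLINES ==
[[27,17],[28,0]]
[[27,17],[30,0]]
[[7,17],[15,0],[27,17],[30,0]]
[[7,17],[15,0],[27,17],[30,0]]
[[7,17],[15,0],[27,17],[30,0]]
[[7,17],[15,0],[22,4],[27,17],[30,4],[33,0]]
[[7,17],[15,0],[22,4],[27,17],[30,4],[33,0]]
[[7,17],[15,0],[22,4],[27,17],[30,4],[33,0]]
[[7,17],[15,14],[18,0],[22,4],[27,17],[30,4],[33,0]]
[[0,3],[7,17],[15,14],[18,0],[22,4],[27,17],[30,4],[33,0]]
[[0,3],[4,20],[9,17],[15,14],[18,0],[22,4],[27,17],[30,4],[33,0]]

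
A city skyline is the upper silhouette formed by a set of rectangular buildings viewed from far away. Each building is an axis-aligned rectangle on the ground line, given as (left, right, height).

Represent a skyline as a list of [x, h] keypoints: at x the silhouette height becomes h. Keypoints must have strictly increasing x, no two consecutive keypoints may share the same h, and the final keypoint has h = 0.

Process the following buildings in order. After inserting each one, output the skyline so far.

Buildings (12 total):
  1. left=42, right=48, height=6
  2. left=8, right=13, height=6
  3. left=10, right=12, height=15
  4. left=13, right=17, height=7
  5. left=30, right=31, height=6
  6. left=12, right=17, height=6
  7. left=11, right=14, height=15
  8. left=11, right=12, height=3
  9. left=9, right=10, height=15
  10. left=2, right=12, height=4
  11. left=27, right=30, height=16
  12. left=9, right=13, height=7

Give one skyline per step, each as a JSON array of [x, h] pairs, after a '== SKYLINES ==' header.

== SKYLINES ==
[[42,6],[48,0]]
[[8,6],[13,0],[42,6],[48,0]]
[[8,6],[10,15],[12,6],[13,0],[42,6],[48,0]]
[[8,6],[10,15],[12,6],[13,7],[17,0],[42,6],[48,0]]
[[8,6],[10,15],[12,6],[13,7],[17,0],[30,6],[31,0],[42,6],[48,0]]
[[8,6],[10,15],[12,6],[13,7],[17,0],[30,6],[31,0],[42,6],[48,0]]
[[8,6],[10,15],[14,7],[17,0],[30,6],[31,0],[42,6],[48,0]]
[[8,6],[10,15],[14,7],[17,0],[30,6],[31,0],[42,6],[48,0]]
[[8,6],[9,15],[14,7],[17,0],[30,6],[31,0],[42,6],[48,0]]
[[2,4],[8,6],[9,15],[14,7],[17,0],[30,6],[31,0],[42,6],[48,0]]
[[2,4],[8,6],[9,15],[14,7],[17,0],[27,16],[30,6],[31,0],[42,6],[48,0]]
[[2,4],[8,6],[9,15],[14,7],[17,0],[27,16],[30,6],[31,0],[42,6],[48,0]]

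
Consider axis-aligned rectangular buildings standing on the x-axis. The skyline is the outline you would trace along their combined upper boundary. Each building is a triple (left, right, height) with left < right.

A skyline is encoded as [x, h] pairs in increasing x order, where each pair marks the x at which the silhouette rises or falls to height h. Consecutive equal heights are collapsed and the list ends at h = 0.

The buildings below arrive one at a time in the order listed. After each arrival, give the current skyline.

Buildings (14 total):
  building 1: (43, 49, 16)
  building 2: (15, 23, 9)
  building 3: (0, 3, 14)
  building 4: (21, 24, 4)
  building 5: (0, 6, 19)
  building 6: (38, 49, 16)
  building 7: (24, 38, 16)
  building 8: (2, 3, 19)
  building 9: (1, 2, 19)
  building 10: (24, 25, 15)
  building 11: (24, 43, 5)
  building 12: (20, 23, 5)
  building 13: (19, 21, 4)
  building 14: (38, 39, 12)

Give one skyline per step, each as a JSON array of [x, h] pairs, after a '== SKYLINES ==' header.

== SKYLINES ==
[[43,16],[49,0]]
[[15,9],[23,0],[43,16],[49,0]]
[[0,14],[3,0],[15,9],[23,0],[43,16],[49,0]]
[[0,14],[3,0],[15,9],[23,4],[24,0],[43,16],[49,0]]
[[0,19],[6,0],[15,9],[23,4],[24,0],[43,16],[49,0]]
[[0,19],[6,0],[15,9],[23,4],[24,0],[38,16],[49,0]]
[[0,19],[6,0],[15,9],[23,4],[24,16],[49,0]]
[[0,19],[6,0],[15,9],[23,4],[24,16],[49,0]]
[[0,19],[6,0],[15,9],[23,4],[24,16],[49,0]]
[[0,19],[6,0],[15,9],[23,4],[24,16],[49,0]]
[[0,19],[6,0],[15,9],[23,4],[24,16],[49,0]]
[[0,19],[6,0],[15,9],[23,4],[24,16],[49,0]]
[[0,19],[6,0],[15,9],[23,4],[24,16],[49,0]]
[[0,19],[6,0],[15,9],[23,4],[24,16],[49,0]]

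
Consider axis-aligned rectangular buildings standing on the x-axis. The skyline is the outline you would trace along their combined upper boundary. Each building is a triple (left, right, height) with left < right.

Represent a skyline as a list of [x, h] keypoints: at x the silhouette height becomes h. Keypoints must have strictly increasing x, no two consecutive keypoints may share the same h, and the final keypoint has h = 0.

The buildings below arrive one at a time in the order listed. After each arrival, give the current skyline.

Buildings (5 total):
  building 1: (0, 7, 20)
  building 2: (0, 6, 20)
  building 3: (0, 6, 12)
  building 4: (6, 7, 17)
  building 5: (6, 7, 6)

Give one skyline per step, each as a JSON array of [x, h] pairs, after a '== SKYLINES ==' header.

== SKYLINES ==
[[0,20],[7,0]]
[[0,20],[7,0]]
[[0,20],[7,0]]
[[0,20],[7,0]]
[[0,20],[7,0]]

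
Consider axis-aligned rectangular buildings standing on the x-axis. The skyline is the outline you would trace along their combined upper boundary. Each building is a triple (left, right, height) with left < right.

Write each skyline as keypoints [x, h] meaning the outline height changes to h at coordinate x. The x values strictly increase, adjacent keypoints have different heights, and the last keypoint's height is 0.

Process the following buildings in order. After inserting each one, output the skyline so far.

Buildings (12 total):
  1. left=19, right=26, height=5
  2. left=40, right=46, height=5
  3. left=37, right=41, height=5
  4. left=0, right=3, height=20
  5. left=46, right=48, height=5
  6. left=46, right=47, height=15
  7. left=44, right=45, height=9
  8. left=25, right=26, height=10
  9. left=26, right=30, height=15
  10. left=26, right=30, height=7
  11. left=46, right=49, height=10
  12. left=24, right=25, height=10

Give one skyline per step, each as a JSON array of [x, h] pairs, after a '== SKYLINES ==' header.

== SKYLINES ==
[[19,5],[26,0]]
[[19,5],[26,0],[40,5],[46,0]]
[[19,5],[26,0],[37,5],[46,0]]
[[0,20],[3,0],[19,5],[26,0],[37,5],[46,0]]
[[0,20],[3,0],[19,5],[26,0],[37,5],[48,0]]
[[0,20],[3,0],[19,5],[26,0],[37,5],[46,15],[47,5],[48,0]]
[[0,20],[3,0],[19,5],[26,0],[37,5],[44,9],[45,5],[46,15],[47,5],[48,0]]
[[0,20],[3,0],[19,5],[25,10],[26,0],[37,5],[44,9],[45,5],[46,15],[47,5],[48,0]]
[[0,20],[3,0],[19,5],[25,10],[26,15],[30,0],[37,5],[44,9],[45,5],[46,15],[47,5],[48,0]]
[[0,20],[3,0],[19,5],[25,10],[26,15],[30,0],[37,5],[44,9],[45,5],[46,15],[47,5],[48,0]]
[[0,20],[3,0],[19,5],[25,10],[26,15],[30,0],[37,5],[44,9],[45,5],[46,15],[47,10],[49,0]]
[[0,20],[3,0],[19,5],[24,10],[26,15],[30,0],[37,5],[44,9],[45,5],[46,15],[47,10],[49,0]]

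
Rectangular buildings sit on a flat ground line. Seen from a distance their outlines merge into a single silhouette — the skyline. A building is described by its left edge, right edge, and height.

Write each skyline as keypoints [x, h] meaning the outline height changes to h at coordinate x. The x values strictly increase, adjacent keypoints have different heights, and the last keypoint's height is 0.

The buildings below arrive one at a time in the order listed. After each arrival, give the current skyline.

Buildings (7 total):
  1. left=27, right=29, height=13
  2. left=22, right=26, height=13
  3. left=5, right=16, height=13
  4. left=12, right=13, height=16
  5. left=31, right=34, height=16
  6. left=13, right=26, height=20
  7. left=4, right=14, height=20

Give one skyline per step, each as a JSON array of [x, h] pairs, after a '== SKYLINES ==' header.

== SKYLINES ==
[[27,13],[29,0]]
[[22,13],[26,0],[27,13],[29,0]]
[[5,13],[16,0],[22,13],[26,0],[27,13],[29,0]]
[[5,13],[12,16],[13,13],[16,0],[22,13],[26,0],[27,13],[29,0]]
[[5,13],[12,16],[13,13],[16,0],[22,13],[26,0],[27,13],[29,0],[31,16],[34,0]]
[[5,13],[12,16],[13,20],[26,0],[27,13],[29,0],[31,16],[34,0]]
[[4,20],[26,0],[27,13],[29,0],[31,16],[34,0]]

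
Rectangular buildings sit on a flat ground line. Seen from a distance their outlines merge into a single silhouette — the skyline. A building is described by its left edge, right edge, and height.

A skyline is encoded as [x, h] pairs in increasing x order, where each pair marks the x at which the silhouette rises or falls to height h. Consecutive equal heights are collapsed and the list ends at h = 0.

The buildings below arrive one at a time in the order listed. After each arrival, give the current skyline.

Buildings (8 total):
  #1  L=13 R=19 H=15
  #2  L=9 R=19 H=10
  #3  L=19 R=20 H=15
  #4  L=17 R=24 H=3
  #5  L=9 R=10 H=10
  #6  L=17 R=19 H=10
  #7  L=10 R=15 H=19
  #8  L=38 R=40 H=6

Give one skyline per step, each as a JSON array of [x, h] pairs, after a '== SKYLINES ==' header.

== SKYLINES ==
[[13,15],[19,0]]
[[9,10],[13,15],[19,0]]
[[9,10],[13,15],[20,0]]
[[9,10],[13,15],[20,3],[24,0]]
[[9,10],[13,15],[20,3],[24,0]]
[[9,10],[13,15],[20,3],[24,0]]
[[9,10],[10,19],[15,15],[20,3],[24,0]]
[[9,10],[10,19],[15,15],[20,3],[24,0],[38,6],[40,0]]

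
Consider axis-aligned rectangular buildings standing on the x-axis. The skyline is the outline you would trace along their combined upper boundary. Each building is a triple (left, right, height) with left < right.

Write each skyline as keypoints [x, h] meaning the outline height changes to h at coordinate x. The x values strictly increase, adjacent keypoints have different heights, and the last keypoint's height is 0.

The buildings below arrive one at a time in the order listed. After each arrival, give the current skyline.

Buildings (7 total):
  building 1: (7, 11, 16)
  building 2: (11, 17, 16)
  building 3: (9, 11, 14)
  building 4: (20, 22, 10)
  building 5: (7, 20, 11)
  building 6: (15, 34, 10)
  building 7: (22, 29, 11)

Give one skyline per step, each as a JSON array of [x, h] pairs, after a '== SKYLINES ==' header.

== SKYLINES ==
[[7,16],[11,0]]
[[7,16],[17,0]]
[[7,16],[17,0]]
[[7,16],[17,0],[20,10],[22,0]]
[[7,16],[17,11],[20,10],[22,0]]
[[7,16],[17,11],[20,10],[34,0]]
[[7,16],[17,11],[20,10],[22,11],[29,10],[34,0]]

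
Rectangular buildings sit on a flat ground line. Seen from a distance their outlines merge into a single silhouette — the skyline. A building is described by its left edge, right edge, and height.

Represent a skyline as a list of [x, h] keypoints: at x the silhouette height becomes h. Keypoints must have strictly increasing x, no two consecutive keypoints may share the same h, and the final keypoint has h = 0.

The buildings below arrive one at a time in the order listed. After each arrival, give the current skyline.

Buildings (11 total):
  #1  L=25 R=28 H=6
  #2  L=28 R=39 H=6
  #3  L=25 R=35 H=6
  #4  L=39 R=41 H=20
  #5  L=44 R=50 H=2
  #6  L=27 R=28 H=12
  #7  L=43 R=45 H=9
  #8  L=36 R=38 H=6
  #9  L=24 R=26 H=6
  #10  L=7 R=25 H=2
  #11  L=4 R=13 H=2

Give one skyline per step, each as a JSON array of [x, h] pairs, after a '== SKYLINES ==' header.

== SKYLINES ==
[[25,6],[28,0]]
[[25,6],[39,0]]
[[25,6],[39,0]]
[[25,6],[39,20],[41,0]]
[[25,6],[39,20],[41,0],[44,2],[50,0]]
[[25,6],[27,12],[28,6],[39,20],[41,0],[44,2],[50,0]]
[[25,6],[27,12],[28,6],[39,20],[41,0],[43,9],[45,2],[50,0]]
[[25,6],[27,12],[28,6],[39,20],[41,0],[43,9],[45,2],[50,0]]
[[24,6],[27,12],[28,6],[39,20],[41,0],[43,9],[45,2],[50,0]]
[[7,2],[24,6],[27,12],[28,6],[39,20],[41,0],[43,9],[45,2],[50,0]]
[[4,2],[24,6],[27,12],[28,6],[39,20],[41,0],[43,9],[45,2],[50,0]]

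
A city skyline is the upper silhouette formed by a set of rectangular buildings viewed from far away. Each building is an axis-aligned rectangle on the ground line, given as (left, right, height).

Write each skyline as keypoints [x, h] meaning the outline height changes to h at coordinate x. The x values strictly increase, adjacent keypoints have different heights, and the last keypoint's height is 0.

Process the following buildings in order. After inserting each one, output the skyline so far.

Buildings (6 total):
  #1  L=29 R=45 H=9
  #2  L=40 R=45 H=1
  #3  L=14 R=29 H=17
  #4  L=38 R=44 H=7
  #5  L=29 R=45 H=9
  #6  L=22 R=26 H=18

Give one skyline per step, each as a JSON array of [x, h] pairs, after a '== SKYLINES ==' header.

== SKYLINES ==
[[29,9],[45,0]]
[[29,9],[45,0]]
[[14,17],[29,9],[45,0]]
[[14,17],[29,9],[45,0]]
[[14,17],[29,9],[45,0]]
[[14,17],[22,18],[26,17],[29,9],[45,0]]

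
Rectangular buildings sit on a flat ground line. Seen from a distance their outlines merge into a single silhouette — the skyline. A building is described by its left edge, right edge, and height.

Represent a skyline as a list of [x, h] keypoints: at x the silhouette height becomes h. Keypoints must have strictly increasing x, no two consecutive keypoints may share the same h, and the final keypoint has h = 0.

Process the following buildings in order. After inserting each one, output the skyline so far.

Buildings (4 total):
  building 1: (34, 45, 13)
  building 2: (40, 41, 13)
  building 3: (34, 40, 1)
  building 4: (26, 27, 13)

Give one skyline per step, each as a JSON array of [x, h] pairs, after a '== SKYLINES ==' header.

== SKYLINES ==
[[34,13],[45,0]]
[[34,13],[45,0]]
[[34,13],[45,0]]
[[26,13],[27,0],[34,13],[45,0]]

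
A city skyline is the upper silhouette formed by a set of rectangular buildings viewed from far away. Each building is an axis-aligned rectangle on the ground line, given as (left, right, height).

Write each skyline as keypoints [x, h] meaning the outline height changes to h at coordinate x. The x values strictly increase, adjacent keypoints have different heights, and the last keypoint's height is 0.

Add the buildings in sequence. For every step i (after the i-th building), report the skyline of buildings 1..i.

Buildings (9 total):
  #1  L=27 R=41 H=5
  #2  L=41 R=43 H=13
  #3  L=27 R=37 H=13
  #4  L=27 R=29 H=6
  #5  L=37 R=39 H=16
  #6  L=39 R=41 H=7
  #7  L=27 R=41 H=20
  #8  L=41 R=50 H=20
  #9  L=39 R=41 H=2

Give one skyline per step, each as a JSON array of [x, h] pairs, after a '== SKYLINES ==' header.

== SKYLINES ==
[[27,5],[41,0]]
[[27,5],[41,13],[43,0]]
[[27,13],[37,5],[41,13],[43,0]]
[[27,13],[37,5],[41,13],[43,0]]
[[27,13],[37,16],[39,5],[41,13],[43,0]]
[[27,13],[37,16],[39,7],[41,13],[43,0]]
[[27,20],[41,13],[43,0]]
[[27,20],[50,0]]
[[27,20],[50,0]]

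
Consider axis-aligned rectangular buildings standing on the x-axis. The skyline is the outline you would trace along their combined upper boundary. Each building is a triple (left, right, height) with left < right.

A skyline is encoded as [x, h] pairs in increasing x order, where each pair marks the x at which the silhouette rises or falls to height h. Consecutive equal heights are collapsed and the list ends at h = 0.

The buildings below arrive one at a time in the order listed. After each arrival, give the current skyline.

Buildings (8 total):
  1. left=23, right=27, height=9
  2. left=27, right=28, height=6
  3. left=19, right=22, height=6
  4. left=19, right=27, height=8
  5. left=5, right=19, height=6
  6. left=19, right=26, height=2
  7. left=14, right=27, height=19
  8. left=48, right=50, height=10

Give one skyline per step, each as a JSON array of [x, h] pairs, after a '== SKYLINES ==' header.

== SKYLINES ==
[[23,9],[27,0]]
[[23,9],[27,6],[28,0]]
[[19,6],[22,0],[23,9],[27,6],[28,0]]
[[19,8],[23,9],[27,6],[28,0]]
[[5,6],[19,8],[23,9],[27,6],[28,0]]
[[5,6],[19,8],[23,9],[27,6],[28,0]]
[[5,6],[14,19],[27,6],[28,0]]
[[5,6],[14,19],[27,6],[28,0],[48,10],[50,0]]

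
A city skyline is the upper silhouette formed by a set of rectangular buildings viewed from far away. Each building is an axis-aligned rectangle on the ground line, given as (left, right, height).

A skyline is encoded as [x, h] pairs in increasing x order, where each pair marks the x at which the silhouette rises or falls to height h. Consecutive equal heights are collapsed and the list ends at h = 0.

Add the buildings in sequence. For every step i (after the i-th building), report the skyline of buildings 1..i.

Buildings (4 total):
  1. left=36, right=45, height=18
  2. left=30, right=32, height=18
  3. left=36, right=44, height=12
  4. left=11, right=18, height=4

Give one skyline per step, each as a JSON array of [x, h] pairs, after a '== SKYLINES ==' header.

== SKYLINES ==
[[36,18],[45,0]]
[[30,18],[32,0],[36,18],[45,0]]
[[30,18],[32,0],[36,18],[45,0]]
[[11,4],[18,0],[30,18],[32,0],[36,18],[45,0]]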